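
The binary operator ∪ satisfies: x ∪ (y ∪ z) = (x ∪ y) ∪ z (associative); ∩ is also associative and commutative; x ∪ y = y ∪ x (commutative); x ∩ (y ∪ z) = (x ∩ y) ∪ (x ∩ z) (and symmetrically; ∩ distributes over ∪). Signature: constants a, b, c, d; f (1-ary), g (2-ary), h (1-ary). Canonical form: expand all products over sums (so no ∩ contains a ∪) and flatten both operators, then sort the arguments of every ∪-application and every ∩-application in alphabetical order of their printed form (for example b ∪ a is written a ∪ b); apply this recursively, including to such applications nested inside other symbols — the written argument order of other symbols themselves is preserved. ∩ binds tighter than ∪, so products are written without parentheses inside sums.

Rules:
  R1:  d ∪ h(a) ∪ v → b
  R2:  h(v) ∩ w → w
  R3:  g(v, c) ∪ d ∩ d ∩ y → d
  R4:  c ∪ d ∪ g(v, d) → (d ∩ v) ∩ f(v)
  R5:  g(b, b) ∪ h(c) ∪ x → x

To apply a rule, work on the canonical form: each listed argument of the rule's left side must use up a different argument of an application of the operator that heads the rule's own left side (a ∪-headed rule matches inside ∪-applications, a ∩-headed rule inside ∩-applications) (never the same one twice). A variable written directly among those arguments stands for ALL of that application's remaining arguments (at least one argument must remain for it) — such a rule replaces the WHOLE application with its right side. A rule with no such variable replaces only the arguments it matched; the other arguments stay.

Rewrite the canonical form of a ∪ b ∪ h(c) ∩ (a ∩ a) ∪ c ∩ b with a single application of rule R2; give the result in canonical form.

Answer: a ∪ a ∩ a ∪ b ∪ b ∩ c

Derivation:
Canonical form:  a ∪ a ∩ a ∩ h(c) ∪ b ∪ b ∩ c
Match R2:  consume h(c);  v := c, w := a ∩ a
The variable takes the whole remainder — replace the entire application.
Result:  a ∪ a ∩ a ∪ b ∪ b ∩ c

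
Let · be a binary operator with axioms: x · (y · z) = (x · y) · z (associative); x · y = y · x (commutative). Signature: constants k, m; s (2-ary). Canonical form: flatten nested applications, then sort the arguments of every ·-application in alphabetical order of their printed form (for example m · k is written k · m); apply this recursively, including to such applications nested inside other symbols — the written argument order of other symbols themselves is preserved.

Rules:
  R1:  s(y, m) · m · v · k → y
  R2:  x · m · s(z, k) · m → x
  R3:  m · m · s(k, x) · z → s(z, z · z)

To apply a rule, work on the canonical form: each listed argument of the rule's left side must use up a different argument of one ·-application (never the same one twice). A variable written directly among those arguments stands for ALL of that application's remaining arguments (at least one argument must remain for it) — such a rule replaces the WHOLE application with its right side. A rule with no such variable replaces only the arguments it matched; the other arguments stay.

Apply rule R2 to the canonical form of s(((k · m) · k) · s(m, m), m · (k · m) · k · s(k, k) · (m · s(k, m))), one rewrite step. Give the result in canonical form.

Answer: s(k · k · m · s(m, m), k · k · m · s(k, m))

Derivation:
Canonical form:  s(k · k · m · s(m, m), k · k · m · m · m · s(k, k) · s(k, m))
Apply R2:  consuming m, m, s(k, k);  x := k · k · m · s(k, m), z := k
The variable takes the whole remainder — replace the entire application.
Result:  s(k · k · m · s(m, m), k · k · m · s(k, m))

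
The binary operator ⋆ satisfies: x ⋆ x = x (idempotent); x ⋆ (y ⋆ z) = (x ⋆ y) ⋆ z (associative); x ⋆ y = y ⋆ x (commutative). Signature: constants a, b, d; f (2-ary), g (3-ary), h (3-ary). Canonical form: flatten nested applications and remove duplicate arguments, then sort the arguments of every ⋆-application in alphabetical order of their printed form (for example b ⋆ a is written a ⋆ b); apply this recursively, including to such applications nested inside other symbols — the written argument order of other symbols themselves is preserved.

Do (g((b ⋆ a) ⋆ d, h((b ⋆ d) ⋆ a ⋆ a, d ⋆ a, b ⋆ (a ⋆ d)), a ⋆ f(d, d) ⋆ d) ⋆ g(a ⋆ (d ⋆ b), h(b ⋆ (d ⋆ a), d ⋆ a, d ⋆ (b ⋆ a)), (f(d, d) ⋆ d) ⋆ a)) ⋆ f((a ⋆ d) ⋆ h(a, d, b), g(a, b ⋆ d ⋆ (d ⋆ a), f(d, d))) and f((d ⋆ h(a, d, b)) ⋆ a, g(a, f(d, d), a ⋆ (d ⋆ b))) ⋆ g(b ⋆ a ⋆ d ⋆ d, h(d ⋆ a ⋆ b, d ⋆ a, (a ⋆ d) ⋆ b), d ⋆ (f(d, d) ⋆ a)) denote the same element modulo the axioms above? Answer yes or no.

Answer: no — f(a ⋆ d ⋆ h(a, d, b), g(a, a ⋆ b ⋆ d, f(d, d))) ⋆ g(a ⋆ b ⋆ d, h(a ⋆ b ⋆ d, a ⋆ d, a ⋆ b ⋆ d), a ⋆ d ⋆ f(d, d)) vs f(a ⋆ d ⋆ h(a, d, b), g(a, f(d, d), a ⋆ b ⋆ d)) ⋆ g(a ⋆ b ⋆ d, h(a ⋆ b ⋆ d, a ⋆ d, a ⋆ b ⋆ d), a ⋆ d ⋆ f(d, d))

Derivation:
Left:  (g((b ⋆ a) ⋆ d, h((b ⋆ d) ⋆ a ⋆ a, d ⋆ a, b ⋆ (a ⋆ d)), a ⋆ f(d, d) ⋆ d) ⋆ g(a ⋆ (d ⋆ b), h(b ⋆ (d ⋆ a), d ⋆ a, d ⋆ (b ⋆ a)), (f(d, d) ⋆ d) ⋆ a)) ⋆ f((a ⋆ d) ⋆ h(a, d, b), g(a, b ⋆ d ⋆ (d ⋆ a), f(d, d)))
  Flatten:  g((b ⋆ a) ⋆ d, h((b ⋆ d) ⋆ a ⋆ a, d ⋆ a, b ⋆ (a ⋆ d)), a ⋆ f(d, d) ⋆ d) ⋆ g(a ⋆ (d ⋆ b), h(b ⋆ (d ⋆ a), d ⋆ a, d ⋆ (b ⋆ a)), (f(d, d) ⋆ d) ⋆ a) ⋆ f((a ⋆ d) ⋆ h(a, d, b), g(a, b ⋆ d ⋆ (d ⋆ a), f(d, d)))
  Canonicalize subterm:  g((b ⋆ a) ⋆ d, h((b ⋆ d) ⋆ a ⋆ a, d ⋆ a, b ⋆ (a ⋆ d)), a ⋆ f(d, d) ⋆ d)  →  g(a ⋆ b ⋆ d, h(a ⋆ b ⋆ d, a ⋆ d, a ⋆ b ⋆ d), a ⋆ d ⋆ f(d, d))
  Canonicalize subterm:  g(a ⋆ (d ⋆ b), h(b ⋆ (d ⋆ a), d ⋆ a, d ⋆ (b ⋆ a)), (f(d, d) ⋆ d) ⋆ a)  →  g(a ⋆ b ⋆ d, h(a ⋆ b ⋆ d, a ⋆ d, a ⋆ b ⋆ d), a ⋆ d ⋆ f(d, d))
  Simplify inside:  f((a ⋆ d) ⋆ h(a, d, b), g(a, b ⋆ d ⋆ (d ⋆ a), f(d, d)))  →  f(a ⋆ d ⋆ h(a, d, b), g(a, a ⋆ b ⋆ d, f(d, d)))
  Idempotence:  drop duplicate g(a ⋆ b ⋆ d, h(a ⋆ b ⋆ d, a ⋆ d, a ⋆ b ⋆ d), a ⋆ d ⋆ f(d, d))
  Sort:  f(a ⋆ d ⋆ h(a, d, b), g(a, a ⋆ b ⋆ d, f(d, d))) ⋆ g(a ⋆ b ⋆ d, h(a ⋆ b ⋆ d, a ⋆ d, a ⋆ b ⋆ d), a ⋆ d ⋆ f(d, d))
Right:  f((d ⋆ h(a, d, b)) ⋆ a, g(a, f(d, d), a ⋆ (d ⋆ b))) ⋆ g(b ⋆ a ⋆ d ⋆ d, h(d ⋆ a ⋆ b, d ⋆ a, (a ⋆ d) ⋆ b), d ⋆ (f(d, d) ⋆ a))
  Inside:  f((d ⋆ h(a, d, b)) ⋆ a, g(a, f(d, d), a ⋆ (d ⋆ b)))  →  f(a ⋆ d ⋆ h(a, d, b), g(a, f(d, d), a ⋆ b ⋆ d))
  Inside:  g(b ⋆ a ⋆ d ⋆ d, h(d ⋆ a ⋆ b, d ⋆ a, (a ⋆ d) ⋆ b), d ⋆ (f(d, d) ⋆ a))  →  g(a ⋆ b ⋆ d, h(a ⋆ b ⋆ d, a ⋆ d, a ⋆ b ⋆ d), a ⋆ d ⋆ f(d, d))
  Sort:  f(a ⋆ d ⋆ h(a, d, b), g(a, f(d, d), a ⋆ b ⋆ d)) ⋆ g(a ⋆ b ⋆ d, h(a ⋆ b ⋆ d, a ⋆ d, a ⋆ b ⋆ d), a ⋆ d ⋆ f(d, d))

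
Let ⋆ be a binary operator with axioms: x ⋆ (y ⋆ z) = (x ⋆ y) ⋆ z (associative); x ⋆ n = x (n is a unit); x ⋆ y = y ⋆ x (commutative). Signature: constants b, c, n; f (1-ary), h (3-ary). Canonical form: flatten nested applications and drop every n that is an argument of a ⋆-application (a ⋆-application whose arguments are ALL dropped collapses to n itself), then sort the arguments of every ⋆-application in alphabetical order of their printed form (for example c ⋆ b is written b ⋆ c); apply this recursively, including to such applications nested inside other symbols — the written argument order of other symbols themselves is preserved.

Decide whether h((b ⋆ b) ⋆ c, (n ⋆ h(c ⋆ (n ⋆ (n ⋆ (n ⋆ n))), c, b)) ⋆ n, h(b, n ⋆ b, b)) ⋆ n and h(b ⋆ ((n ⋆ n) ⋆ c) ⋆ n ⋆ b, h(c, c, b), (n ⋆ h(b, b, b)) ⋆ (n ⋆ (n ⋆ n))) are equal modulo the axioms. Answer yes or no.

Left:  h((b ⋆ b) ⋆ c, (n ⋆ h(c ⋆ (n ⋆ (n ⋆ (n ⋆ n))), c, b)) ⋆ n, h(b, n ⋆ b, b)) ⋆ n
  Simplify inside:  h((b ⋆ b) ⋆ c, (n ⋆ h(c ⋆ (n ⋆ (n ⋆ (n ⋆ n))), c, b)) ⋆ n, h(b, n ⋆ b, b))  →  h(b ⋆ b ⋆ c, h(c, c, b), h(b, b, b))
  Drop the unit:  drop n
  Sort arguments:  h(b ⋆ b ⋆ c, h(c, c, b), h(b, b, b))
Right:  h(b ⋆ ((n ⋆ n) ⋆ c) ⋆ n ⋆ b, h(c, c, b), (n ⋆ h(b, b, b)) ⋆ (n ⋆ (n ⋆ n)))
  Work inside:  (n ⋆ h(b, b, b)) ⋆ (n ⋆ (n ⋆ n))
  Un-nest:  n ⋆ h(b, b, b) ⋆ n ⋆ n ⋆ n
  Units out:  drop n (×4)
  Sort:  h(b, b, b)
  Put back:  h(b ⋆ b ⋆ c, h(c, c, b), h(b, b, b))

Answer: yes — both canonical forms are h(b ⋆ b ⋆ c, h(c, c, b), h(b, b, b))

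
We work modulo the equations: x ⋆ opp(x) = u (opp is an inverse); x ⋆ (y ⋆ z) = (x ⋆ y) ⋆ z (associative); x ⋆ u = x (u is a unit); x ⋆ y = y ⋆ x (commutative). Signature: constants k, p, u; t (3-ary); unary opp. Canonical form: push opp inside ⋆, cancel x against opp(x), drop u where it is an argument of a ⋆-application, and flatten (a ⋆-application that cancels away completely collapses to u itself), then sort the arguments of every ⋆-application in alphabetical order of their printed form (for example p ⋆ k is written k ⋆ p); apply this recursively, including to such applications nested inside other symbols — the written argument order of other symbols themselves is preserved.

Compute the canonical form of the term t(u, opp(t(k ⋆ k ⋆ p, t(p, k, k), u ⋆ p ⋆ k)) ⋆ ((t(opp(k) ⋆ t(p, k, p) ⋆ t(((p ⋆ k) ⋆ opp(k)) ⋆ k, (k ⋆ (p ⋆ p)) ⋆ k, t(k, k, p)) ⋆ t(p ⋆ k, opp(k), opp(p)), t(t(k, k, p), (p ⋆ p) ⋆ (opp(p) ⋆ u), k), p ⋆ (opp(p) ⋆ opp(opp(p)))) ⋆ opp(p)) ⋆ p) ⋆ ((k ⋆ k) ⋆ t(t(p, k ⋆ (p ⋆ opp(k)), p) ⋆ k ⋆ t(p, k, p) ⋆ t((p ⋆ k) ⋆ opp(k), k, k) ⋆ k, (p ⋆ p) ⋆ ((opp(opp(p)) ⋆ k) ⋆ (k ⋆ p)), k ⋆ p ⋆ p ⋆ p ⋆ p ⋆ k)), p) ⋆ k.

Answer: k ⋆ t(u, k ⋆ k ⋆ opp(t(k ⋆ k ⋆ p, t(p, k, k), k ⋆ p)) ⋆ t(k ⋆ k ⋆ t(p, k, k) ⋆ t(p, k, p) ⋆ t(p, p, p), k ⋆ k ⋆ p ⋆ p ⋆ p ⋆ p, k ⋆ k ⋆ p ⋆ p ⋆ p ⋆ p) ⋆ t(opp(k) ⋆ t(k ⋆ p, k ⋆ k ⋆ p ⋆ p, t(k, k, p)) ⋆ t(k ⋆ p, opp(k), opp(p)) ⋆ t(p, k, p), t(t(k, k, p), p, k), p), p)

Derivation:
Push opp inside:  distribute opp over ⋆ and collapse double opp
Collect terms:  t(u, k ⋆ k ⋆ opp(t(k ⋆ k ⋆ p, t(p, k, k), k ⋆ p)) ⋆ t(k ⋆ k ⋆ t(p, k, k) ⋆ t(p, k, p) ⋆ t(p, p, p), k ⋆ k ⋆ p ⋆ p ⋆ p ⋆ p, k ⋆ k ⋆ p ⋆ p ⋆ p ⋆ p) ⋆ t(opp(k) ⋆ t(k ⋆ p, k ⋆ k ⋆ p ⋆ p, t(k, k, p)) ⋆ t(k ⋆ p, opp(k), opp(p)) ⋆ t(p, k, p), t(t(k, k, p), p, k), p), p) ⋆ k
Sort:  k ⋆ t(u, k ⋆ k ⋆ opp(t(k ⋆ k ⋆ p, t(p, k, k), k ⋆ p)) ⋆ t(k ⋆ k ⋆ t(p, k, k) ⋆ t(p, k, p) ⋆ t(p, p, p), k ⋆ k ⋆ p ⋆ p ⋆ p ⋆ p, k ⋆ k ⋆ p ⋆ p ⋆ p ⋆ p) ⋆ t(opp(k) ⋆ t(k ⋆ p, k ⋆ k ⋆ p ⋆ p, t(k, k, p)) ⋆ t(k ⋆ p, opp(k), opp(p)) ⋆ t(p, k, p), t(t(k, k, p), p, k), p), p)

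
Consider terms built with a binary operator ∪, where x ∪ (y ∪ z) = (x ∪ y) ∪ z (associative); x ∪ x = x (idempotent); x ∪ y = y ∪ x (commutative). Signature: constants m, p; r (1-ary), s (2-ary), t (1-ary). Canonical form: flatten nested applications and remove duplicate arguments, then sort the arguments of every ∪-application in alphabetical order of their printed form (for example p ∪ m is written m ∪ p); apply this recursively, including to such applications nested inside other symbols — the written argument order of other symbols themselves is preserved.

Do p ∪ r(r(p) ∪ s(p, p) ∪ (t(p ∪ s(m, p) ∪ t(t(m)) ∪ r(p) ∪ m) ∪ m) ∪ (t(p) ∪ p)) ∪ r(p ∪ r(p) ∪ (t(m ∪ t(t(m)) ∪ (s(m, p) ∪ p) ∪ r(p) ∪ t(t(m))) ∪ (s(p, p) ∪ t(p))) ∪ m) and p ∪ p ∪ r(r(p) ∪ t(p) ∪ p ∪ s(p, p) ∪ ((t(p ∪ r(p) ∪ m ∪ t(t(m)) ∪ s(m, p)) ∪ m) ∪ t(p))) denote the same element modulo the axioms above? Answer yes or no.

Left:  p ∪ r(r(p) ∪ s(p, p) ∪ (t(p ∪ s(m, p) ∪ t(t(m)) ∪ r(p) ∪ m) ∪ m) ∪ (t(p) ∪ p)) ∪ r(p ∪ r(p) ∪ (t(m ∪ t(t(m)) ∪ (s(m, p) ∪ p) ∪ r(p) ∪ t(t(m))) ∪ (s(p, p) ∪ t(p))) ∪ m)
  Inside:  r(r(p) ∪ s(p, p) ∪ (t(p ∪ s(m, p) ∪ t(t(m)) ∪ r(p) ∪ m) ∪ m) ∪ (t(p) ∪ p))  →  r(m ∪ p ∪ r(p) ∪ s(p, p) ∪ t(m ∪ p ∪ r(p) ∪ s(m, p) ∪ t(t(m))) ∪ t(p))
  Simplify inside:  r(p ∪ r(p) ∪ (t(m ∪ t(t(m)) ∪ (s(m, p) ∪ p) ∪ r(p) ∪ t(t(m))) ∪ (s(p, p) ∪ t(p))) ∪ m)  →  r(m ∪ p ∪ r(p) ∪ s(p, p) ∪ t(m ∪ p ∪ r(p) ∪ s(m, p) ∪ t(t(m))) ∪ t(p))
  Idempotence:  drop duplicate r(m ∪ p ∪ r(p) ∪ s(p, p) ∪ t(m ∪ p ∪ r(p) ∪ s(m, p) ∪ t(t(m))) ∪ t(p))
  Order the arguments:  p ∪ r(m ∪ p ∪ r(p) ∪ s(p, p) ∪ t(m ∪ p ∪ r(p) ∪ s(m, p) ∪ t(t(m))) ∪ t(p))
Right:  p ∪ p ∪ r(r(p) ∪ t(p) ∪ p ∪ s(p, p) ∪ ((t(p ∪ r(p) ∪ m ∪ t(t(m)) ∪ s(m, p)) ∪ m) ∪ t(p)))
  Simplify inside:  r(r(p) ∪ t(p) ∪ p ∪ s(p, p) ∪ ((t(p ∪ r(p) ∪ m ∪ t(t(m)) ∪ s(m, p)) ∪ m) ∪ t(p)))  →  r(m ∪ p ∪ r(p) ∪ s(p, p) ∪ t(m ∪ p ∪ r(p) ∪ s(m, p) ∪ t(t(m))) ∪ t(p))
  Idempotence:  drop duplicate p
  Sort:  p ∪ r(m ∪ p ∪ r(p) ∪ s(p, p) ∪ t(m ∪ p ∪ r(p) ∪ s(m, p) ∪ t(t(m))) ∪ t(p))

Answer: yes — both canonical forms are p ∪ r(m ∪ p ∪ r(p) ∪ s(p, p) ∪ t(m ∪ p ∪ r(p) ∪ s(m, p) ∪ t(t(m))) ∪ t(p))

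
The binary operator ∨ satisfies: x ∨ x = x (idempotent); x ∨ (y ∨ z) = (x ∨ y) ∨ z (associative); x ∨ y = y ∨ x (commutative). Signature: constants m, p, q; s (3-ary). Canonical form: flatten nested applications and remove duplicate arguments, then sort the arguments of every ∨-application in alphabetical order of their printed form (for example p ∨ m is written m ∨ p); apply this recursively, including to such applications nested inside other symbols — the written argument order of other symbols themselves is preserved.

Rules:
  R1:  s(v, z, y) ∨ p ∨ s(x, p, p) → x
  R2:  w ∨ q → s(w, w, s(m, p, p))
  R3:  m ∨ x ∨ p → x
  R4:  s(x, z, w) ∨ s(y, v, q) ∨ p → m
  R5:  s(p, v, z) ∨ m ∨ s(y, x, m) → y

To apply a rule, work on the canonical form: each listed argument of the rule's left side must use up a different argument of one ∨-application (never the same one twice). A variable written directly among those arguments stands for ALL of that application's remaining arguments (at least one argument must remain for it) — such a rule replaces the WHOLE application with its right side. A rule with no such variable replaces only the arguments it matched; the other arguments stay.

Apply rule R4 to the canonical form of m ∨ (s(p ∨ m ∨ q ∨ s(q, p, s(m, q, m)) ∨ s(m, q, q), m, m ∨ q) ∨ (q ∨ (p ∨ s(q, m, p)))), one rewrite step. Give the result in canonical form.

Canonical form:  m ∨ p ∨ q ∨ s(m ∨ p ∨ q ∨ s(m, q, q) ∨ s(q, p, s(m, q, m)), m, m ∨ q) ∨ s(q, m, p)
R4 matches:  uses p, s(m, q, q), s(q, p, s(m, q, m));  v := q, w := s(m, q, m), x := q, y := m, z := p
Result:  m ∨ p ∨ q ∨ s(m ∨ q, m, m ∨ q) ∨ s(q, m, p)

Answer: m ∨ p ∨ q ∨ s(m ∨ q, m, m ∨ q) ∨ s(q, m, p)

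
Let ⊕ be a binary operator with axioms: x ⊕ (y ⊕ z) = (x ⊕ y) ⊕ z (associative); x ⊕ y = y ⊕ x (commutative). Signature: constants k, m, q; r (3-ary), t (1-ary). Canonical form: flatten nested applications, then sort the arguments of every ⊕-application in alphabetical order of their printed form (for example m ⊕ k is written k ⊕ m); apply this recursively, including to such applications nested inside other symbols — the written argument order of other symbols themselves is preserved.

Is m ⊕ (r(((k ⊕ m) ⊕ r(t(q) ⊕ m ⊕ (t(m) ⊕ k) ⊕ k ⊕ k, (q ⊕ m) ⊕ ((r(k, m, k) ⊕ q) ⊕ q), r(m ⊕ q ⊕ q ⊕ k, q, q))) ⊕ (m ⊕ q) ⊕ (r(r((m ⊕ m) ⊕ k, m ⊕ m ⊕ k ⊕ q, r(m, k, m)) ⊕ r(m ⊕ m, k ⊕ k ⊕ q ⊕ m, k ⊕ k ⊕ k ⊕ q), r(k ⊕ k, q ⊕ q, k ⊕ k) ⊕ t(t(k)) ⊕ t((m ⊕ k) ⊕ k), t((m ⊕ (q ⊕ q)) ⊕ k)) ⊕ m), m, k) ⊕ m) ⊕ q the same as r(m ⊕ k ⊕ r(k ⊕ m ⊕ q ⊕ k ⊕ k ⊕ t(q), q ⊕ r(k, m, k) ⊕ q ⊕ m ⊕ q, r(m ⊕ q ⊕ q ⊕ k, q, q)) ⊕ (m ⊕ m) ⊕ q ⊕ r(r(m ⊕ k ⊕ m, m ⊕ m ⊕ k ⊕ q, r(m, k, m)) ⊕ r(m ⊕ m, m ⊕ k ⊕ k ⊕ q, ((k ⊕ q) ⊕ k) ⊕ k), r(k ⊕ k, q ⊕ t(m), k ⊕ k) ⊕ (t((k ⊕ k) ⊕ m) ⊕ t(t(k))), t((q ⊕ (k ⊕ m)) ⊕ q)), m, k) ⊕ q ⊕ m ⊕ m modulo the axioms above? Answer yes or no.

Left:  m ⊕ (r(((k ⊕ m) ⊕ r(t(q) ⊕ m ⊕ (t(m) ⊕ k) ⊕ k ⊕ k, (q ⊕ m) ⊕ ((r(k, m, k) ⊕ q) ⊕ q), r(m ⊕ q ⊕ q ⊕ k, q, q))) ⊕ (m ⊕ q) ⊕ (r(r((m ⊕ m) ⊕ k, m ⊕ m ⊕ k ⊕ q, r(m, k, m)) ⊕ r(m ⊕ m, k ⊕ k ⊕ q ⊕ m, k ⊕ k ⊕ k ⊕ q), r(k ⊕ k, q ⊕ q, k ⊕ k) ⊕ t(t(k)) ⊕ t((m ⊕ k) ⊕ k), t((m ⊕ (q ⊕ q)) ⊕ k)) ⊕ m), m, k) ⊕ m) ⊕ q
  Flatten:  m ⊕ r(((k ⊕ m) ⊕ r(t(q) ⊕ m ⊕ (t(m) ⊕ k) ⊕ k ⊕ k, (q ⊕ m) ⊕ ((r(k, m, k) ⊕ q) ⊕ q), r(m ⊕ q ⊕ q ⊕ k, q, q))) ⊕ (m ⊕ q) ⊕ (r(r((m ⊕ m) ⊕ k, m ⊕ m ⊕ k ⊕ q, r(m, k, m)) ⊕ r(m ⊕ m, k ⊕ k ⊕ q ⊕ m, k ⊕ k ⊕ k ⊕ q), r(k ⊕ k, q ⊕ q, k ⊕ k) ⊕ t(t(k)) ⊕ t((m ⊕ k) ⊕ k), t((m ⊕ (q ⊕ q)) ⊕ k)) ⊕ m), m, k) ⊕ m ⊕ q
  Simplify inside:  r(((k ⊕ m) ⊕ r(t(q) ⊕ m ⊕ (t(m) ⊕ k) ⊕ k ⊕ k, (q ⊕ m) ⊕ ((r(k, m, k) ⊕ q) ⊕ q), r(m ⊕ q ⊕ q ⊕ k, q, q))) ⊕ (m ⊕ q) ⊕ (r(r((m ⊕ m) ⊕ k, m ⊕ m ⊕ k ⊕ q, r(m, k, m)) ⊕ r(m ⊕ m, k ⊕ k ⊕ q ⊕ m, k ⊕ k ⊕ k ⊕ q), r(k ⊕ k, q ⊕ q, k ⊕ k) ⊕ t(t(k)) ⊕ t((m ⊕ k) ⊕ k), t((m ⊕ (q ⊕ q)) ⊕ k)) ⊕ m), m, k)  →  r(k ⊕ m ⊕ m ⊕ m ⊕ q ⊕ r(k ⊕ k ⊕ k ⊕ m ⊕ t(m) ⊕ t(q), m ⊕ q ⊕ q ⊕ q ⊕ r(k, m, k), r(k ⊕ m ⊕ q ⊕ q, q, q)) ⊕ r(r(k ⊕ m ⊕ m, k ⊕ m ⊕ m ⊕ q, r(m, k, m)) ⊕ r(m ⊕ m, k ⊕ k ⊕ m ⊕ q, k ⊕ k ⊕ k ⊕ q), r(k ⊕ k, q ⊕ q, k ⊕ k) ⊕ t(k ⊕ k ⊕ m) ⊕ t(t(k)), t(k ⊕ m ⊕ q ⊕ q)), m, k)
  Order the arguments:  m ⊕ m ⊕ q ⊕ r(k ⊕ m ⊕ m ⊕ m ⊕ q ⊕ r(k ⊕ k ⊕ k ⊕ m ⊕ t(m) ⊕ t(q), m ⊕ q ⊕ q ⊕ q ⊕ r(k, m, k), r(k ⊕ m ⊕ q ⊕ q, q, q)) ⊕ r(r(k ⊕ m ⊕ m, k ⊕ m ⊕ m ⊕ q, r(m, k, m)) ⊕ r(m ⊕ m, k ⊕ k ⊕ m ⊕ q, k ⊕ k ⊕ k ⊕ q), r(k ⊕ k, q ⊕ q, k ⊕ k) ⊕ t(k ⊕ k ⊕ m) ⊕ t(t(k)), t(k ⊕ m ⊕ q ⊕ q)), m, k)
Right:  r(m ⊕ k ⊕ r(k ⊕ m ⊕ q ⊕ k ⊕ k ⊕ t(q), q ⊕ r(k, m, k) ⊕ q ⊕ m ⊕ q, r(m ⊕ q ⊕ q ⊕ k, q, q)) ⊕ (m ⊕ m) ⊕ q ⊕ r(r(m ⊕ k ⊕ m, m ⊕ m ⊕ k ⊕ q, r(m, k, m)) ⊕ r(m ⊕ m, m ⊕ k ⊕ k ⊕ q, ((k ⊕ q) ⊕ k) ⊕ k), r(k ⊕ k, q ⊕ t(m), k ⊕ k) ⊕ (t((k ⊕ k) ⊕ m) ⊕ t(t(k))), t((q ⊕ (k ⊕ m)) ⊕ q)), m, k) ⊕ q ⊕ m ⊕ m
  Simplify inside:  r(m ⊕ k ⊕ r(k ⊕ m ⊕ q ⊕ k ⊕ k ⊕ t(q), q ⊕ r(k, m, k) ⊕ q ⊕ m ⊕ q, r(m ⊕ q ⊕ q ⊕ k, q, q)) ⊕ (m ⊕ m) ⊕ q ⊕ r(r(m ⊕ k ⊕ m, m ⊕ m ⊕ k ⊕ q, r(m, k, m)) ⊕ r(m ⊕ m, m ⊕ k ⊕ k ⊕ q, ((k ⊕ q) ⊕ k) ⊕ k), r(k ⊕ k, q ⊕ t(m), k ⊕ k) ⊕ (t((k ⊕ k) ⊕ m) ⊕ t(t(k))), t((q ⊕ (k ⊕ m)) ⊕ q)), m, k)  →  r(k ⊕ m ⊕ m ⊕ m ⊕ q ⊕ r(k ⊕ k ⊕ k ⊕ m ⊕ q ⊕ t(q), m ⊕ q ⊕ q ⊕ q ⊕ r(k, m, k), r(k ⊕ m ⊕ q ⊕ q, q, q)) ⊕ r(r(k ⊕ m ⊕ m, k ⊕ m ⊕ m ⊕ q, r(m, k, m)) ⊕ r(m ⊕ m, k ⊕ k ⊕ m ⊕ q, k ⊕ k ⊕ k ⊕ q), r(k ⊕ k, q ⊕ t(m), k ⊕ k) ⊕ t(k ⊕ k ⊕ m) ⊕ t(t(k)), t(k ⊕ m ⊕ q ⊕ q)), m, k)
  Order the arguments:  m ⊕ m ⊕ q ⊕ r(k ⊕ m ⊕ m ⊕ m ⊕ q ⊕ r(k ⊕ k ⊕ k ⊕ m ⊕ q ⊕ t(q), m ⊕ q ⊕ q ⊕ q ⊕ r(k, m, k), r(k ⊕ m ⊕ q ⊕ q, q, q)) ⊕ r(r(k ⊕ m ⊕ m, k ⊕ m ⊕ m ⊕ q, r(m, k, m)) ⊕ r(m ⊕ m, k ⊕ k ⊕ m ⊕ q, k ⊕ k ⊕ k ⊕ q), r(k ⊕ k, q ⊕ t(m), k ⊕ k) ⊕ t(k ⊕ k ⊕ m) ⊕ t(t(k)), t(k ⊕ m ⊕ q ⊕ q)), m, k)

Answer: no — m ⊕ m ⊕ q ⊕ r(k ⊕ m ⊕ m ⊕ m ⊕ q ⊕ r(k ⊕ k ⊕ k ⊕ m ⊕ t(m) ⊕ t(q), m ⊕ q ⊕ q ⊕ q ⊕ r(k, m, k), r(k ⊕ m ⊕ q ⊕ q, q, q)) ⊕ r(r(k ⊕ m ⊕ m, k ⊕ m ⊕ m ⊕ q, r(m, k, m)) ⊕ r(m ⊕ m, k ⊕ k ⊕ m ⊕ q, k ⊕ k ⊕ k ⊕ q), r(k ⊕ k, q ⊕ q, k ⊕ k) ⊕ t(k ⊕ k ⊕ m) ⊕ t(t(k)), t(k ⊕ m ⊕ q ⊕ q)), m, k) vs m ⊕ m ⊕ q ⊕ r(k ⊕ m ⊕ m ⊕ m ⊕ q ⊕ r(k ⊕ k ⊕ k ⊕ m ⊕ q ⊕ t(q), m ⊕ q ⊕ q ⊕ q ⊕ r(k, m, k), r(k ⊕ m ⊕ q ⊕ q, q, q)) ⊕ r(r(k ⊕ m ⊕ m, k ⊕ m ⊕ m ⊕ q, r(m, k, m)) ⊕ r(m ⊕ m, k ⊕ k ⊕ m ⊕ q, k ⊕ k ⊕ k ⊕ q), r(k ⊕ k, q ⊕ t(m), k ⊕ k) ⊕ t(k ⊕ k ⊕ m) ⊕ t(t(k)), t(k ⊕ m ⊕ q ⊕ q)), m, k)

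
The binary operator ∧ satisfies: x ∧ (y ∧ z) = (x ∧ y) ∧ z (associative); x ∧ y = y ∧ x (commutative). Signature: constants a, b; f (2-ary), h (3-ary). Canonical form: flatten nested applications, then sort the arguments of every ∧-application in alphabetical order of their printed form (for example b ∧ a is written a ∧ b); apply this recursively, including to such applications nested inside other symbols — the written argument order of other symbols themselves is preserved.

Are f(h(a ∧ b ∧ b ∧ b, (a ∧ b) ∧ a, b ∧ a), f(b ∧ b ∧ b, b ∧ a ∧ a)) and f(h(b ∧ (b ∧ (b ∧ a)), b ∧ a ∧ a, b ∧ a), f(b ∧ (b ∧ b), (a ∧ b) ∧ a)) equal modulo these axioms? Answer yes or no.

Left:  f(h(a ∧ b ∧ b ∧ b, (a ∧ b) ∧ a, b ∧ a), f(b ∧ b ∧ b, b ∧ a ∧ a))
  Descend into:  (a ∧ b) ∧ a
  Merge nested applications:  a ∧ b ∧ a
  Sort arguments:  a ∧ a ∧ b
  Rebuild:  f(h(a ∧ b ∧ b ∧ b, a ∧ a ∧ b, a ∧ b), f(b ∧ b ∧ b, a ∧ a ∧ b))
Right:  f(h(b ∧ (b ∧ (b ∧ a)), b ∧ a ∧ a, b ∧ a), f(b ∧ (b ∧ b), (a ∧ b) ∧ a))
  Focus inside:  b ∧ (b ∧ (b ∧ a))
  Merge nested applications:  b ∧ b ∧ b ∧ a
  Sort arguments:  a ∧ b ∧ b ∧ b
  Put back:  f(h(a ∧ b ∧ b ∧ b, a ∧ a ∧ b, a ∧ b), f(b ∧ b ∧ b, a ∧ a ∧ b))

Answer: yes — both canonical forms are f(h(a ∧ b ∧ b ∧ b, a ∧ a ∧ b, a ∧ b), f(b ∧ b ∧ b, a ∧ a ∧ b))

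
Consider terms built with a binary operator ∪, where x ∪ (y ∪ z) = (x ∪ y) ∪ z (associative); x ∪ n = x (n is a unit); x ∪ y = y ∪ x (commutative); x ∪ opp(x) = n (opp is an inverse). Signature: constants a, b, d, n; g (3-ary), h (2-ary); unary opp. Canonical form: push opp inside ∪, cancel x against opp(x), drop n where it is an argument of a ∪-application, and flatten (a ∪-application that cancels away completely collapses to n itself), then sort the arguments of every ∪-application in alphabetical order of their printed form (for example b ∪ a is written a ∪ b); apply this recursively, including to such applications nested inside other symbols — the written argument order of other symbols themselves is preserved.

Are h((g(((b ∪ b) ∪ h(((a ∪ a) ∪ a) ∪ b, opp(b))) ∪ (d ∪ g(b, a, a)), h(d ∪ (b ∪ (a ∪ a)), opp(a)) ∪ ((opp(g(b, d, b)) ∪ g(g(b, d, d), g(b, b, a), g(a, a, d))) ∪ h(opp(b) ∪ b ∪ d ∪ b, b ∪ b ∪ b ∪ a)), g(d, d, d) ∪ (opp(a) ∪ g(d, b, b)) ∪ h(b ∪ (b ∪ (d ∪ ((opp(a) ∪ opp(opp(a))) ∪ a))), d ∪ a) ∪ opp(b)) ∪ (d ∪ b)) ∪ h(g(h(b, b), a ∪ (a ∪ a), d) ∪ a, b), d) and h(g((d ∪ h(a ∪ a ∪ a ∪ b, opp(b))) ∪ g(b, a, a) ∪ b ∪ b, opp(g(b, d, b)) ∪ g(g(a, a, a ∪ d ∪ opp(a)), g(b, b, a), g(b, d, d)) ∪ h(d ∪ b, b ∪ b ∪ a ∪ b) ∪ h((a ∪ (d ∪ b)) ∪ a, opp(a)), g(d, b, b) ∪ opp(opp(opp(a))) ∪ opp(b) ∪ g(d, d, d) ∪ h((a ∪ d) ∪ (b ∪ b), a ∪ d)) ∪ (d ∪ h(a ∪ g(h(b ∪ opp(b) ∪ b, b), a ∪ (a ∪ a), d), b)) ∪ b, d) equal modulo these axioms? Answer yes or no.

Left:  h((g(((b ∪ b) ∪ h(((a ∪ a) ∪ a) ∪ b, opp(b))) ∪ (d ∪ g(b, a, a)), h(d ∪ (b ∪ (a ∪ a)), opp(a)) ∪ ((opp(g(b, d, b)) ∪ g(g(b, d, d), g(b, b, a), g(a, a, d))) ∪ h(opp(b) ∪ b ∪ d ∪ b, b ∪ b ∪ b ∪ a)), g(d, d, d) ∪ (opp(a) ∪ g(d, b, b)) ∪ h(b ∪ (b ∪ (d ∪ ((opp(a) ∪ opp(opp(a))) ∪ a))), d ∪ a) ∪ opp(b)) ∪ (d ∪ b)) ∪ h(g(h(b, b), a ∪ (a ∪ a), d) ∪ a, b), d)
  Descend into:  (g(((b ∪ b) ∪ h(((a ∪ a) ∪ a) ∪ b, opp(b))) ∪ (d ∪ g(b, a, a)), h(d ∪ (b ∪ (a ∪ a)), opp(a)) ∪ ((opp(g(b, d, b)) ∪ g(g(b, d, d), g(b, b, a), g(a, a, d))) ∪ h(opp(b) ∪ b ∪ d ∪ b, b ∪ b ∪ b ∪ a)), g(d, d, d) ∪ (opp(a) ∪ g(d, b, b)) ∪ h(b ∪ (b ∪ (d ∪ ((opp(a) ∪ opp(opp(a))) ∪ a))), d ∪ a) ∪ opp(b)) ∪ (d ∪ b)) ∪ h(g(h(b, b), a ∪ (a ∪ a), d) ∪ a, b)
  Push opp inside:  distribute opp over ∪ and collapse double opp
  Collect terms:  g(b ∪ b ∪ d ∪ g(b, a, a) ∪ h(a ∪ a ∪ a ∪ b, opp(b)), g(g(b, d, d), g(b, b, a), g(a, a, d)) ∪ h(a ∪ a ∪ b ∪ d, opp(a)) ∪ h(b ∪ d, a ∪ b ∪ b ∪ b) ∪ opp(g(b, d, b)), g(d, b, b) ∪ g(d, d, d) ∪ h(a ∪ b ∪ b ∪ d, a ∪ d) ∪ opp(a) ∪ opp(b)) ∪ d ∪ b ∪ h(a ∪ g(h(b, b), a ∪ a ∪ a, d), b)
  Sort arguments:  b ∪ d ∪ g(b ∪ b ∪ d ∪ g(b, a, a) ∪ h(a ∪ a ∪ a ∪ b, opp(b)), g(g(b, d, d), g(b, b, a), g(a, a, d)) ∪ h(a ∪ a ∪ b ∪ d, opp(a)) ∪ h(b ∪ d, a ∪ b ∪ b ∪ b) ∪ opp(g(b, d, b)), g(d, b, b) ∪ g(d, d, d) ∪ h(a ∪ b ∪ b ∪ d, a ∪ d) ∪ opp(a) ∪ opp(b)) ∪ h(a ∪ g(h(b, b), a ∪ a ∪ a, d), b)
  Reassemble:  h(b ∪ d ∪ g(b ∪ b ∪ d ∪ g(b, a, a) ∪ h(a ∪ a ∪ a ∪ b, opp(b)), g(g(b, d, d), g(b, b, a), g(a, a, d)) ∪ h(a ∪ a ∪ b ∪ d, opp(a)) ∪ h(b ∪ d, a ∪ b ∪ b ∪ b) ∪ opp(g(b, d, b)), g(d, b, b) ∪ g(d, d, d) ∪ h(a ∪ b ∪ b ∪ d, a ∪ d) ∪ opp(a) ∪ opp(b)) ∪ h(a ∪ g(h(b, b), a ∪ a ∪ a, d), b), d)
Right:  h(g((d ∪ h(a ∪ a ∪ a ∪ b, opp(b))) ∪ g(b, a, a) ∪ b ∪ b, opp(g(b, d, b)) ∪ g(g(a, a, a ∪ d ∪ opp(a)), g(b, b, a), g(b, d, d)) ∪ h(d ∪ b, b ∪ b ∪ a ∪ b) ∪ h((a ∪ (d ∪ b)) ∪ a, opp(a)), g(d, b, b) ∪ opp(opp(opp(a))) ∪ opp(b) ∪ g(d, d, d) ∪ h((a ∪ d) ∪ (b ∪ b), a ∪ d)) ∪ (d ∪ h(a ∪ g(h(b ∪ opp(b) ∪ b, b), a ∪ (a ∪ a), d), b)) ∪ b, d)
  Descend into:  g((d ∪ h(a ∪ a ∪ a ∪ b, opp(b))) ∪ g(b, a, a) ∪ b ∪ b, opp(g(b, d, b)) ∪ g(g(a, a, a ∪ d ∪ opp(a)), g(b, b, a), g(b, d, d)) ∪ h(d ∪ b, b ∪ b ∪ a ∪ b) ∪ h((a ∪ (d ∪ b)) ∪ a, opp(a)), g(d, b, b) ∪ opp(opp(opp(a))) ∪ opp(b) ∪ g(d, d, d) ∪ h((a ∪ d) ∪ (b ∪ b), a ∪ d)) ∪ (d ∪ h(a ∪ g(h(b ∪ opp(b) ∪ b, b), a ∪ (a ∪ a), d), b)) ∪ b
  Push opp inside:  distribute opp over ∪ and collapse double opp
  Collect:  g(b ∪ b ∪ d ∪ g(b, a, a) ∪ h(a ∪ a ∪ a ∪ b, opp(b)), g(g(a, a, d), g(b, b, a), g(b, d, d)) ∪ h(a ∪ a ∪ b ∪ d, opp(a)) ∪ h(b ∪ d, a ∪ b ∪ b ∪ b) ∪ opp(g(b, d, b)), g(d, b, b) ∪ g(d, d, d) ∪ h(a ∪ b ∪ b ∪ d, a ∪ d) ∪ opp(a) ∪ opp(b)) ∪ d ∪ h(a ∪ g(h(b, b), a ∪ a ∪ a, d), b) ∪ b
  Order the arguments:  b ∪ d ∪ g(b ∪ b ∪ d ∪ g(b, a, a) ∪ h(a ∪ a ∪ a ∪ b, opp(b)), g(g(a, a, d), g(b, b, a), g(b, d, d)) ∪ h(a ∪ a ∪ b ∪ d, opp(a)) ∪ h(b ∪ d, a ∪ b ∪ b ∪ b) ∪ opp(g(b, d, b)), g(d, b, b) ∪ g(d, d, d) ∪ h(a ∪ b ∪ b ∪ d, a ∪ d) ∪ opp(a) ∪ opp(b)) ∪ h(a ∪ g(h(b, b), a ∪ a ∪ a, d), b)
  Rebuild:  h(b ∪ d ∪ g(b ∪ b ∪ d ∪ g(b, a, a) ∪ h(a ∪ a ∪ a ∪ b, opp(b)), g(g(a, a, d), g(b, b, a), g(b, d, d)) ∪ h(a ∪ a ∪ b ∪ d, opp(a)) ∪ h(b ∪ d, a ∪ b ∪ b ∪ b) ∪ opp(g(b, d, b)), g(d, b, b) ∪ g(d, d, d) ∪ h(a ∪ b ∪ b ∪ d, a ∪ d) ∪ opp(a) ∪ opp(b)) ∪ h(a ∪ g(h(b, b), a ∪ a ∪ a, d), b), d)

Answer: no — h(b ∪ d ∪ g(b ∪ b ∪ d ∪ g(b, a, a) ∪ h(a ∪ a ∪ a ∪ b, opp(b)), g(g(b, d, d), g(b, b, a), g(a, a, d)) ∪ h(a ∪ a ∪ b ∪ d, opp(a)) ∪ h(b ∪ d, a ∪ b ∪ b ∪ b) ∪ opp(g(b, d, b)), g(d, b, b) ∪ g(d, d, d) ∪ h(a ∪ b ∪ b ∪ d, a ∪ d) ∪ opp(a) ∪ opp(b)) ∪ h(a ∪ g(h(b, b), a ∪ a ∪ a, d), b), d) vs h(b ∪ d ∪ g(b ∪ b ∪ d ∪ g(b, a, a) ∪ h(a ∪ a ∪ a ∪ b, opp(b)), g(g(a, a, d), g(b, b, a), g(b, d, d)) ∪ h(a ∪ a ∪ b ∪ d, opp(a)) ∪ h(b ∪ d, a ∪ b ∪ b ∪ b) ∪ opp(g(b, d, b)), g(d, b, b) ∪ g(d, d, d) ∪ h(a ∪ b ∪ b ∪ d, a ∪ d) ∪ opp(a) ∪ opp(b)) ∪ h(a ∪ g(h(b, b), a ∪ a ∪ a, d), b), d)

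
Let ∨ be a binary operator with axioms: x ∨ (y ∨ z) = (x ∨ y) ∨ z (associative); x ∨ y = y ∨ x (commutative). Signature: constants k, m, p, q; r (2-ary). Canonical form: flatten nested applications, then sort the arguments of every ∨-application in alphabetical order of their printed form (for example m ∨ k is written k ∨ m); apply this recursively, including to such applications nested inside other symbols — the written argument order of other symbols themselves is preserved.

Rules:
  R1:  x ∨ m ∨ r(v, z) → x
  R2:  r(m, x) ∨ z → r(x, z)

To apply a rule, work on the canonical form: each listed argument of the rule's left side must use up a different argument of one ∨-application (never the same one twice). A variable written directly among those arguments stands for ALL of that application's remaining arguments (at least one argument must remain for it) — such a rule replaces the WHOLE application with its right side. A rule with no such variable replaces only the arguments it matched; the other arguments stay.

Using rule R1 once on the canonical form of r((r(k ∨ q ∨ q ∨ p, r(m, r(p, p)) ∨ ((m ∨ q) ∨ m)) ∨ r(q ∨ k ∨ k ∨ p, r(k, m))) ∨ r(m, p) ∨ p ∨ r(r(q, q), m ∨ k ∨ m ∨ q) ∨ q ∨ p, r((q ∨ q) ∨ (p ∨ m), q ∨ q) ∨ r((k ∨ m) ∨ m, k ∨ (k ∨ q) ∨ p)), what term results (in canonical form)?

Answer: r(p ∨ p ∨ q ∨ r(k ∨ k ∨ p ∨ q, r(k, m)) ∨ r(k ∨ p ∨ q ∨ q, m ∨ q) ∨ r(m, p) ∨ r(r(q, q), k ∨ m ∨ m ∨ q), r(k ∨ m ∨ m, k ∨ k ∨ p ∨ q) ∨ r(m ∨ p ∨ q ∨ q, q ∨ q))

Derivation:
Canonical form:  r(p ∨ p ∨ q ∨ r(k ∨ k ∨ p ∨ q, r(k, m)) ∨ r(k ∨ p ∨ q ∨ q, m ∨ m ∨ q ∨ r(m, r(p, p))) ∨ r(m, p) ∨ r(r(q, q), k ∨ m ∨ m ∨ q), r(k ∨ m ∨ m, k ∨ k ∨ p ∨ q) ∨ r(m ∨ p ∨ q ∨ q, q ∨ q))
Match R1:  consume m, r(m, r(p, p));  v := m, x := m ∨ q, z := r(p, p)
Every leftover argument binds to the variable; the entire application is replaced.
Giving:  r(p ∨ p ∨ q ∨ r(k ∨ k ∨ p ∨ q, r(k, m)) ∨ r(k ∨ p ∨ q ∨ q, m ∨ q) ∨ r(m, p) ∨ r(r(q, q), k ∨ m ∨ m ∨ q), r(k ∨ m ∨ m, k ∨ k ∨ p ∨ q) ∨ r(m ∨ p ∨ q ∨ q, q ∨ q))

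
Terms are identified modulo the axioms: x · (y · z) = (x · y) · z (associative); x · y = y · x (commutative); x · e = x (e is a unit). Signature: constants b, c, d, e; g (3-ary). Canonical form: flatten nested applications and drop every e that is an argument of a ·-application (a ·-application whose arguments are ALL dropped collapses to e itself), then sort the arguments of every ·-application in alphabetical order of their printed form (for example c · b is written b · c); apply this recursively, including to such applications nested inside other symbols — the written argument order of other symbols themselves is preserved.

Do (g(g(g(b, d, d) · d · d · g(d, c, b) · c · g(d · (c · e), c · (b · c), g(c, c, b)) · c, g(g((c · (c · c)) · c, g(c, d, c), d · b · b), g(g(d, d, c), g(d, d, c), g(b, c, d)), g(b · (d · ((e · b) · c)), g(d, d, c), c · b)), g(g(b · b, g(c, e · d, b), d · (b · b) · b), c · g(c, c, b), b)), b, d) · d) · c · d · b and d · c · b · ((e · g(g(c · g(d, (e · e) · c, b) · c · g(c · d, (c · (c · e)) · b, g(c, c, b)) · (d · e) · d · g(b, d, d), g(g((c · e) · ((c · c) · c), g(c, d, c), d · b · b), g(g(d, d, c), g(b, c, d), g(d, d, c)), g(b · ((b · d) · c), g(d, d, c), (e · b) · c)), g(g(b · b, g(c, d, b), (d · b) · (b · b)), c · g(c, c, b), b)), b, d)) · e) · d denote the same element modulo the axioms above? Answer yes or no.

Left:  (g(g(g(b, d, d) · d · d · g(d, c, b) · c · g(d · (c · e), c · (b · c), g(c, c, b)) · c, g(g((c · (c · c)) · c, g(c, d, c), d · b · b), g(g(d, d, c), g(d, d, c), g(b, c, d)), g(b · (d · ((e · b) · c)), g(d, d, c), c · b)), g(g(b · b, g(c, e · d, b), d · (b · b) · b), c · g(c, c, b), b)), b, d) · d) · c · d · b
  Flatten:  g(g(g(b, d, d) · d · d · g(d, c, b) · c · g(d · (c · e), c · (b · c), g(c, c, b)) · c, g(g((c · (c · c)) · c, g(c, d, c), d · b · b), g(g(d, d, c), g(d, d, c), g(b, c, d)), g(b · (d · ((e · b) · c)), g(d, d, c), c · b)), g(g(b · b, g(c, e · d, b), d · (b · b) · b), c · g(c, c, b), b)), b, d) · d · c · d · b
  Simplify inside:  g(g(g(b, d, d) · d · d · g(d, c, b) · c · g(d · (c · e), c · (b · c), g(c, c, b)) · c, g(g((c · (c · c)) · c, g(c, d, c), d · b · b), g(g(d, d, c), g(d, d, c), g(b, c, d)), g(b · (d · ((e · b) · c)), g(d, d, c), c · b)), g(g(b · b, g(c, e · d, b), d · (b · b) · b), c · g(c, c, b), b)), b, d)  →  g(g(c · c · d · d · g(b, d, d) · g(c · d, b · c · c, g(c, c, b)) · g(d, c, b), g(g(c · c · c · c, g(c, d, c), b · b · d), g(g(d, d, c), g(d, d, c), g(b, c, d)), g(b · b · c · d, g(d, d, c), b · c)), g(g(b · b, g(c, d, b), b · b · b · d), c · g(c, c, b), b)), b, d)
  Sort arguments:  b · c · d · d · g(g(c · c · d · d · g(b, d, d) · g(c · d, b · c · c, g(c, c, b)) · g(d, c, b), g(g(c · c · c · c, g(c, d, c), b · b · d), g(g(d, d, c), g(d, d, c), g(b, c, d)), g(b · b · c · d, g(d, d, c), b · c)), g(g(b · b, g(c, d, b), b · b · b · d), c · g(c, c, b), b)), b, d)
Right:  d · c · b · ((e · g(g(c · g(d, (e · e) · c, b) · c · g(c · d, (c · (c · e)) · b, g(c, c, b)) · (d · e) · d · g(b, d, d), g(g((c · e) · ((c · c) · c), g(c, d, c), d · b · b), g(g(d, d, c), g(b, c, d), g(d, d, c)), g(b · ((b · d) · c), g(d, d, c), (e · b) · c)), g(g(b · b, g(c, d, b), (d · b) · (b · b)), c · g(c, c, b), b)), b, d)) · e) · d
  Flatten:  d · c · b · e · g(g(c · g(d, (e · e) · c, b) · c · g(c · d, (c · (c · e)) · b, g(c, c, b)) · (d · e) · d · g(b, d, d), g(g((c · e) · ((c · c) · c), g(c, d, c), d · b · b), g(g(d, d, c), g(b, c, d), g(d, d, c)), g(b · ((b · d) · c), g(d, d, c), (e · b) · c)), g(g(b · b, g(c, d, b), (d · b) · (b · b)), c · g(c, c, b), b)), b, d) · e · d
  Canonicalize subterm:  g(g(c · g(d, (e · e) · c, b) · c · g(c · d, (c · (c · e)) · b, g(c, c, b)) · (d · e) · d · g(b, d, d), g(g((c · e) · ((c · c) · c), g(c, d, c), d · b · b), g(g(d, d, c), g(b, c, d), g(d, d, c)), g(b · ((b · d) · c), g(d, d, c), (e · b) · c)), g(g(b · b, g(c, d, b), (d · b) · (b · b)), c · g(c, c, b), b)), b, d)  →  g(g(c · c · d · d · g(b, d, d) · g(c · d, b · c · c, g(c, c, b)) · g(d, c, b), g(g(c · c · c · c, g(c, d, c), b · b · d), g(g(d, d, c), g(b, c, d), g(d, d, c)), g(b · b · c · d, g(d, d, c), b · c)), g(g(b · b, g(c, d, b), b · b · b · d), c · g(c, c, b), b)), b, d)
  Unit:  drop e (×2)
  Order the arguments:  b · c · d · d · g(g(c · c · d · d · g(b, d, d) · g(c · d, b · c · c, g(c, c, b)) · g(d, c, b), g(g(c · c · c · c, g(c, d, c), b · b · d), g(g(d, d, c), g(b, c, d), g(d, d, c)), g(b · b · c · d, g(d, d, c), b · c)), g(g(b · b, g(c, d, b), b · b · b · d), c · g(c, c, b), b)), b, d)

Answer: no — b · c · d · d · g(g(c · c · d · d · g(b, d, d) · g(c · d, b · c · c, g(c, c, b)) · g(d, c, b), g(g(c · c · c · c, g(c, d, c), b · b · d), g(g(d, d, c), g(d, d, c), g(b, c, d)), g(b · b · c · d, g(d, d, c), b · c)), g(g(b · b, g(c, d, b), b · b · b · d), c · g(c, c, b), b)), b, d) vs b · c · d · d · g(g(c · c · d · d · g(b, d, d) · g(c · d, b · c · c, g(c, c, b)) · g(d, c, b), g(g(c · c · c · c, g(c, d, c), b · b · d), g(g(d, d, c), g(b, c, d), g(d, d, c)), g(b · b · c · d, g(d, d, c), b · c)), g(g(b · b, g(c, d, b), b · b · b · d), c · g(c, c, b), b)), b, d)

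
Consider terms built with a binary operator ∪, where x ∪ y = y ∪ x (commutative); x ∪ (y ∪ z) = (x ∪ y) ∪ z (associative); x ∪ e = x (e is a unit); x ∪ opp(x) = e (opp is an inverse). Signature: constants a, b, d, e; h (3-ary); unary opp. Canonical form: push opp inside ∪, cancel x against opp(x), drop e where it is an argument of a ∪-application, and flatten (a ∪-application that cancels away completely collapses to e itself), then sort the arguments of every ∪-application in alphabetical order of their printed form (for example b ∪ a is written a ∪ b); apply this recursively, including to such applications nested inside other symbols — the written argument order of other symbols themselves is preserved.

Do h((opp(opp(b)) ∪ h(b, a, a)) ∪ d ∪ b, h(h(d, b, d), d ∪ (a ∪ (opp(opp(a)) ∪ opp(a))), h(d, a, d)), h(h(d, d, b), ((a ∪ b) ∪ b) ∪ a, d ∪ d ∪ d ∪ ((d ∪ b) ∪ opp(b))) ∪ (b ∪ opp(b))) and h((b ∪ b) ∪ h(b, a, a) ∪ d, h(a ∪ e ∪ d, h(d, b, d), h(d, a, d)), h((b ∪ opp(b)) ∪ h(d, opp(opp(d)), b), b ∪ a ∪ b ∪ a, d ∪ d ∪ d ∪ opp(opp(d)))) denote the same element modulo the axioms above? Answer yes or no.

Left:  h((opp(opp(b)) ∪ h(b, a, a)) ∪ d ∪ b, h(h(d, b, d), d ∪ (a ∪ (opp(opp(a)) ∪ opp(a))), h(d, a, d)), h(h(d, d, b), ((a ∪ b) ∪ b) ∪ a, d ∪ d ∪ d ∪ ((d ∪ b) ∪ opp(b))) ∪ (b ∪ opp(b)))
  Work inside:  h(h(d, d, b), ((a ∪ b) ∪ b) ∪ a, d ∪ d ∪ d ∪ ((d ∪ b) ∪ opp(b))) ∪ (b ∪ opp(b))
  Cancel:  b cancels
  Combine occurrences:  h(h(d, d, b), a ∪ a ∪ b ∪ b, d ∪ d ∪ d ∪ d)
  Reassemble:  h(b ∪ b ∪ d ∪ h(b, a, a), h(h(d, b, d), a ∪ d, h(d, a, d)), h(h(d, d, b), a ∪ a ∪ b ∪ b, d ∪ d ∪ d ∪ d))
Right:  h((b ∪ b) ∪ h(b, a, a) ∪ d, h(a ∪ e ∪ d, h(d, b, d), h(d, a, d)), h((b ∪ opp(b)) ∪ h(d, opp(opp(d)), b), b ∪ a ∪ b ∪ a, d ∪ d ∪ d ∪ opp(opp(d))))
  Focus inside:  (b ∪ opp(b)) ∪ h(d, opp(opp(d)), b)
  Push opp inside:  distribute opp over ∪ and collapse double opp
  Inverses cancel:  b cancels
  Collect terms:  h(d, d, b)
  Rebuild:  h(b ∪ b ∪ d ∪ h(b, a, a), h(a ∪ d, h(d, b, d), h(d, a, d)), h(h(d, d, b), a ∪ a ∪ b ∪ b, d ∪ d ∪ d ∪ d))

Answer: no — h(b ∪ b ∪ d ∪ h(b, a, a), h(h(d, b, d), a ∪ d, h(d, a, d)), h(h(d, d, b), a ∪ a ∪ b ∪ b, d ∪ d ∪ d ∪ d)) vs h(b ∪ b ∪ d ∪ h(b, a, a), h(a ∪ d, h(d, b, d), h(d, a, d)), h(h(d, d, b), a ∪ a ∪ b ∪ b, d ∪ d ∪ d ∪ d))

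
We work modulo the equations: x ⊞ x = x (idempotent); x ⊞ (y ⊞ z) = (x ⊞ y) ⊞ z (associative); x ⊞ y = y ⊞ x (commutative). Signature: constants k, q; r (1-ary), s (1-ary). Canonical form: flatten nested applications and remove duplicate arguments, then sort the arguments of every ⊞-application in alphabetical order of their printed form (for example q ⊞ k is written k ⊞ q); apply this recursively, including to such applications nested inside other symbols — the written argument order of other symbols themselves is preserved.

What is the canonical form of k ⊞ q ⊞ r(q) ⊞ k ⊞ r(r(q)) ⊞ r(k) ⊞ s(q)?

Answer: k ⊞ q ⊞ r(k) ⊞ r(q) ⊞ r(r(q)) ⊞ s(q)

Derivation:
Deduplicate:  drop duplicate k
Sort arguments:  k ⊞ q ⊞ r(k) ⊞ r(q) ⊞ r(r(q)) ⊞ s(q)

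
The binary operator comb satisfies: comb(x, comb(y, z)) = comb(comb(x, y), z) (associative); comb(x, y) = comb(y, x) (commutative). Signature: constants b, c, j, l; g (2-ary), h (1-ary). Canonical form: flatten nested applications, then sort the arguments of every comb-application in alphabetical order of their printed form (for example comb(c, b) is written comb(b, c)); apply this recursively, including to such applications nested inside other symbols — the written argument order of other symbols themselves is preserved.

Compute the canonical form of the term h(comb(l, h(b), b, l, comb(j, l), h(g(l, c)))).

Answer: h(comb(b, h(b), h(g(l, c)), j, l, l, l))

Derivation:
Focus inside:  comb(l, h(b), b, l, comb(j, l), h(g(l, c)))
Un-nest:  comb(l, h(b), b, l, j, l, h(g(l, c)))
Sort:  comb(b, h(b), h(g(l, c)), j, l, l, l)
Put back:  h(comb(b, h(b), h(g(l, c)), j, l, l, l))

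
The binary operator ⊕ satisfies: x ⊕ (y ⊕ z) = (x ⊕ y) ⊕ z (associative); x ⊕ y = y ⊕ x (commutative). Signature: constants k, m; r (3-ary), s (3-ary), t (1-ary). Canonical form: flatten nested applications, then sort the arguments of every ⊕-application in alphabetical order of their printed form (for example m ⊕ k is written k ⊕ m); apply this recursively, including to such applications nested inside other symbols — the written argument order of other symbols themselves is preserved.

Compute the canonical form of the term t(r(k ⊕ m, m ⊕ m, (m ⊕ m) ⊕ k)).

Work inside:  (m ⊕ m) ⊕ k
Merge nested applications:  m ⊕ m ⊕ k
Sort:  k ⊕ m ⊕ m
Reassemble:  t(r(k ⊕ m, m ⊕ m, k ⊕ m ⊕ m))

Answer: t(r(k ⊕ m, m ⊕ m, k ⊕ m ⊕ m))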